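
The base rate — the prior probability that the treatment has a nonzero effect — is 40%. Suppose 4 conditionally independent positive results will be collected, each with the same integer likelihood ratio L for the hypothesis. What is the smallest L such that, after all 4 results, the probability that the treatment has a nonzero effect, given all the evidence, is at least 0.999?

Prior odds = 0.4/0.6 = 2/3.
Target odds = 0.999/0.001 = 999.
Need L⁴ ≥ 999 ÷ (2/3) = 1498.5.
6⁴ = 1296 < 1498.5 ≤ 2401 = 7⁴, so L = 7.

7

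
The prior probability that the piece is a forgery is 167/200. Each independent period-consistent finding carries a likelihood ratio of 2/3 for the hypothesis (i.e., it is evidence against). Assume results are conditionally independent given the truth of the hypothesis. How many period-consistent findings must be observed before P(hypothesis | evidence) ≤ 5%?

12

Prior odds = 0.835/0.165 = 167/33.
Likelihood ratio per period-consistent finding = 2/3.
Target odds: 0.05 ÷ 0.95 = 1/19.
Require (2/3)ⁿ ≤ 1/19 ÷ (167/33) = 33/3173.
(2/3)¹¹ = 2048/177147 is still above 33/3173 but (2/3)¹² = 4096/531441 is at or below it, so n = 12.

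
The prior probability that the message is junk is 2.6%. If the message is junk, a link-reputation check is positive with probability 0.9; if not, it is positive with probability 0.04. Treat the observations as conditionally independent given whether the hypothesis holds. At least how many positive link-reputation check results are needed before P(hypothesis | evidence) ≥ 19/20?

Prior odds: 0.026 ÷ 0.974 = 13/487.
Likelihood ratio of a positive = 0.9/0.04 = 22.5.
Target posterior odds = 0.95/0.05 = 19.
Need (13/487) × 22.5ⁿ ≥ 19, i.e. 22.5ⁿ ≥ 9253/13.
22.5² = 506.25 falls short of 9253/13 but 22.5³ = 11390.625 reaches it, so n = 3.

3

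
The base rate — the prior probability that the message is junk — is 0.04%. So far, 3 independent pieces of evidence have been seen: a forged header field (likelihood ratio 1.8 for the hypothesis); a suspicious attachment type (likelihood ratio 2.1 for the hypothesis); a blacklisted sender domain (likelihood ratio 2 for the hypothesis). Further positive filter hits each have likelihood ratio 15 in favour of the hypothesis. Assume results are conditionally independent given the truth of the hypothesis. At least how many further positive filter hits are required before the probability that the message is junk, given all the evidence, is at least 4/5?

3

Prior odds = 0.0004/0.9996 = 1/2499.
Combined Bayes factor of the evidence already in hand = 1.8 × 2.1 × 2 = 7.56.
Odds after that evidence = (1/2499) × 7.56 = 9/2975.
Target odds = 0.8/0.2 = 4.
Need 15ⁿ ≥ 4 ÷ (9/2975) = 11900/9.
15² = 225 falls short of 11900/9 but 15³ = 3375 reaches it, so n = 3.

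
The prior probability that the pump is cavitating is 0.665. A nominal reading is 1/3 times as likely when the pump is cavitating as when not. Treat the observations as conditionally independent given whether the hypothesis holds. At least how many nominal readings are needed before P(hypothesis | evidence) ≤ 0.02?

Prior odds = 0.665/0.335 = 133/67.
Likelihood ratio per nominal reading = 1/3.
Target posterior odds = 0.02/0.98 = 1/49.
Need (133/67) × (1/3)ⁿ ≤ 1/49, i.e. (1/3)ⁿ ≤ 67/6517.
(1/3)⁴ = 1/81 is still above 67/6517 but (1/3)⁵ = 1/243 is at or below it, so n = 5.

5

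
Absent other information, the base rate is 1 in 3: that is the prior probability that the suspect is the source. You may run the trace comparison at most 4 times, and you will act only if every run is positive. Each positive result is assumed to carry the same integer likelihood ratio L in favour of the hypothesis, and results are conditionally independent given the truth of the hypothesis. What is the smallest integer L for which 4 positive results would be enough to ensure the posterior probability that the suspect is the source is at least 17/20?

Prior odds = (1/3)/(2/3) = 0.5.
Target odds = 0.85/0.15 = 17/3.
Need L⁴ ≥ 17/3 ÷ 0.5 = 34/3.
1⁴ = 1 < 34/3 ≤ 16 = 2⁴, so L = 2.

2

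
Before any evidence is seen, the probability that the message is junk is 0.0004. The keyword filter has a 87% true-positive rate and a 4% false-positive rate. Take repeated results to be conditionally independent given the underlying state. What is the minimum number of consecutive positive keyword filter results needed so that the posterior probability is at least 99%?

Prior odds = 0.0004/0.9996 = 1/2499.
Likelihood ratio of a positive result = 0.87/0.04 = 21.75.
Target posterior odds = 0.99/0.01 = 99.
Need (1/2499) × 21.75ⁿ ≥ 99, i.e. 21.75ⁿ ≥ 247401.
21.75⁴ = 57289761/256 falls short of 247401 but 21.75⁵ ≈4.86739e+06 reaches it, so n = 5.

5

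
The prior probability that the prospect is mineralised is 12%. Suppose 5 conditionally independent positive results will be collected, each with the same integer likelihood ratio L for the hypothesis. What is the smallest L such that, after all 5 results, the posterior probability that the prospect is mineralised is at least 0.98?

4

Prior odds = 0.12/0.88 = 3/22.
Target odds = 0.98/0.02 = 49.
Need L⁵ ≥ 49 ÷ (3/22) = 1078/3.
3⁵ = 243 < 1078/3 ≤ 1024 = 4⁵, so L = 4.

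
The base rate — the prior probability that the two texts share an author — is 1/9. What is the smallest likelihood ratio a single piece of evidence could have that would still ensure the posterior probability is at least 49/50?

Prior odds = (1/9)/(8/9) = 0.125.
Target odds = 0.98/0.02 = 49.
Required Bayes factor = 49 ÷ 0.125 = 392.

392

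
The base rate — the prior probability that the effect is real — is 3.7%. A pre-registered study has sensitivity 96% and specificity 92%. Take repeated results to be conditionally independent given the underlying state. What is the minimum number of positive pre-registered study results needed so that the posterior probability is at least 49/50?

3

Prior odds: 0.037 ÷ 0.963 = 37/963.
False-positive rate = 1 − 0.92 = 0.08; likelihood ratio of a positive = 0.96/0.08 = 12.
Target posterior odds = 0.98/0.02 = 49.
Require 12ⁿ ≥ 49 ÷ (37/963) = 47187/37.
12² = 144 falls short of 47187/37 but 12³ = 1728 reaches it, so n = 3.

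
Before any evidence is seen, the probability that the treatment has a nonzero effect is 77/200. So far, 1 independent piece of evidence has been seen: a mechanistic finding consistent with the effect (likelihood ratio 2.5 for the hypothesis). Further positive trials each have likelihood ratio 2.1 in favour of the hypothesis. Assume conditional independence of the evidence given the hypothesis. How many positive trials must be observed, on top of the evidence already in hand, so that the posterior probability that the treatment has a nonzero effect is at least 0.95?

Prior odds = 0.385/0.615 = 77/123.
Bayes factor of the evidence already in hand = 2.5.
Odds after that evidence = (77/123) × 2.5 = 385/246.
Target odds = 0.95/0.05 = 19.
Need 2.1ⁿ ≥ 19 ÷ (385/246) = 4674/385.
2.1³ = 9.261 falls short of 4674/385 but 2.1⁴ = 19.4481 reaches it, so n = 4.

4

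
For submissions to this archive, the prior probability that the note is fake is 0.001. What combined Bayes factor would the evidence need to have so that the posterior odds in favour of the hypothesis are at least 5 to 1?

Prior odds = 0.001/0.999 = 1/999.
Target odds = 5.
Required Bayes factor = 5 ÷ (1/999) = 4995.

4995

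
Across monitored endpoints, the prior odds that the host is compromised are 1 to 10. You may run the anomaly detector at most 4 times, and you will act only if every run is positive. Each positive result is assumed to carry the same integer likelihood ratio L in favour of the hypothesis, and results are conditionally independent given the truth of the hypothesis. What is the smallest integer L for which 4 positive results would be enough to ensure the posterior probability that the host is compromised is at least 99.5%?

Prior odds = 0.1.
Target odds = 0.995/0.005 = 199.
Need L⁴ ≥ 199 ÷ 0.1 = 1990.
6⁴ = 1296 < 1990 ≤ 2401 = 7⁴, so L = 7.

7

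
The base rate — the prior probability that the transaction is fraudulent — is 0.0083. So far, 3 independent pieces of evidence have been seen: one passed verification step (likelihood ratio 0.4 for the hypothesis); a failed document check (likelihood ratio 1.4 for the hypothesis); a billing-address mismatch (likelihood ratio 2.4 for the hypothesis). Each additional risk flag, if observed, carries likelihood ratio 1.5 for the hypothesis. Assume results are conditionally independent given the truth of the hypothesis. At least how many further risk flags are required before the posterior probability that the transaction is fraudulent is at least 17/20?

16

Prior odds = 0.0083/0.9917 = 83/9917.
Combined Bayes factor of the evidence already in hand = 0.4 × 1.4 × 2.4 = 1.344.
Odds after that evidence = (83/9917) × 1.344 = 13944/1239625.
Target odds = 0.85/0.15 = 17/3.
Need 1.5ⁿ ≥ 17/3 ÷ (13944/1239625) = 21073625/41832.
1.5¹⁵ = 14348907/32768 falls short of 21073625/41832 but 1.5¹⁶ = 43046721/65536 reaches it, so n = 16.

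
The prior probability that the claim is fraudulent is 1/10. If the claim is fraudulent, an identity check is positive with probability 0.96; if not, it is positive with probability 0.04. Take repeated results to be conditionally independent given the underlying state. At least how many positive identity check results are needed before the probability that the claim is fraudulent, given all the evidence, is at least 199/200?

3

Prior odds: 0.1 ÷ 0.9 = 1/9.
Likelihood ratio of a positive = 0.96/0.04 = 24.
Target posterior odds = 0.995/0.005 = 199.
Need (1/9) × 24ⁿ ≥ 199, i.e. 24ⁿ ≥ 1791.
24² = 576 falls short of 1791 but 24³ = 13824 reaches it, so n = 3.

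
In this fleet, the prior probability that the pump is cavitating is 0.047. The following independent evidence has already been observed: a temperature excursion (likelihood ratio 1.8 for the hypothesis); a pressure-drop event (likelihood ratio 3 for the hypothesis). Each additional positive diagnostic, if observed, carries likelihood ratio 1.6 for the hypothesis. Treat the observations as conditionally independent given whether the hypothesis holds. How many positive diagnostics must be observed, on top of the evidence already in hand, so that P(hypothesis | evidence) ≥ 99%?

13

Prior odds = 0.047/0.953 = 47/953.
Combined Bayes factor of the evidence already in hand = 1.8 × 3 = 5.4.
Odds after that evidence = (47/953) × 5.4 = 1269/4765.
Target odds = 0.99/0.01 = 99.
Need 1.6ⁿ ≥ 99 ÷ (1269/4765) = 52415/141.
1.6¹² ≈281.475 falls short of 52415/141 but 1.6¹³ ≈450.36 reaches it, so n = 13.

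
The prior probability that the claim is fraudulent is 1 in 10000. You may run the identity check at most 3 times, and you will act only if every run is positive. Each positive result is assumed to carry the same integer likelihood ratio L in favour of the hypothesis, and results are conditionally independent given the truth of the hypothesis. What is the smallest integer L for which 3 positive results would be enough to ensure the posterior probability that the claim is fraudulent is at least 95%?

58

Prior odds = 0.0001/0.9999 = 1/9999.
Target odds = 0.95/0.05 = 19.
Need L³ ≥ 19 ÷ (1/9999) = 189981.
57³ = 185193 < 189981 ≤ 195112 = 58³, so L = 58.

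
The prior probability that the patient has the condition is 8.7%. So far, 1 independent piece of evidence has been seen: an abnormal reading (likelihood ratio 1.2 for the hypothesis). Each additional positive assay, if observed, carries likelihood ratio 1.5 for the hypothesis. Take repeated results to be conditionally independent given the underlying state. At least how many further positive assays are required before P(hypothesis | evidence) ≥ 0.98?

15

Prior odds = 0.087/0.913 = 87/913.
Bayes factor of the evidence already in hand = 1.2.
Odds after that evidence = (87/913) × 1.2 = 522/4565.
Target odds = 0.98/0.02 = 49.
Need 1.5ⁿ ≥ 49 ÷ (522/4565) = 223685/522.
1.5¹⁴ = 4782969/16384 falls short of 223685/522 but 1.5¹⁵ = 14348907/32768 reaches it, so n = 15.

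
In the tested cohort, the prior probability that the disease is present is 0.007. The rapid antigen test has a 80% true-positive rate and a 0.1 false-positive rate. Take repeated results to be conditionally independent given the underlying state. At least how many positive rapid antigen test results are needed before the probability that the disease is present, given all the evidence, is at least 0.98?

5

Prior odds = 0.007/0.993 = 7/993.
Likelihood ratio of a positive result = 0.8/0.1 = 8.
Target odds: 0.98 ÷ 0.02 = 49.
Require 8ⁿ ≥ 49 ÷ (7/993) = 6951.
8⁴ = 4096 falls short of 6951 but 8⁵ = 32768 reaches it, so n = 5.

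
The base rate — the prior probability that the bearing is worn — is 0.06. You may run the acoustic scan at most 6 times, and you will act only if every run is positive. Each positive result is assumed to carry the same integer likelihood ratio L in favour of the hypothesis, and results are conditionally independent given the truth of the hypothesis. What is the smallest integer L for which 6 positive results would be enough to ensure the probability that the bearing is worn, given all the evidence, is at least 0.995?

4

Prior odds = 0.06/0.94 = 3/47.
Target odds = 0.995/0.005 = 199.
Need L⁶ ≥ 199 ÷ (3/47) = 9353/3.
3⁶ = 729 < 9353/3 ≤ 4096 = 4⁶, so L = 4.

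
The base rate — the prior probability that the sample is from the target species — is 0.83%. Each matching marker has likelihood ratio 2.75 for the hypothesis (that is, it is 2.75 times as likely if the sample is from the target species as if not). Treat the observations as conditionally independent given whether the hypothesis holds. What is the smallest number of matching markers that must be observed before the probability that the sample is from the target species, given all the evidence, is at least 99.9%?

Prior odds = 0.0083/0.9917 = 83/9917.
Likelihood ratio per matching marker = 2.75.
Target odds: 0.999 ÷ 0.001 = 999.
Require 2.75ⁿ ≥ 999 ÷ (83/9917) = 9907083/83.
2.75¹¹ ≈68023.6 falls short of 9907083/83 but 2.75¹² ≈187065 reaches it, so n = 12.

12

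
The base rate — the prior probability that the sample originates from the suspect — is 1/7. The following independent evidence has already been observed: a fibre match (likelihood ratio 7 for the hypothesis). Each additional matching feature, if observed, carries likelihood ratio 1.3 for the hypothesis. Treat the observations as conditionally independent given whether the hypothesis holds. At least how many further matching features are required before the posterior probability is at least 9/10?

8

Prior odds = (1/7)/(6/7) = 1/6.
Bayes factor of the evidence already in hand = 7.
Odds after that evidence = (1/6) × 7 = 7/6.
Target odds = 0.9/0.1 = 9.
Need 1.3ⁿ ≥ 9 ÷ (7/6) = 54/7.
1.3⁷ = 62748517/10000000 falls short of 54/7 but 1.3⁸ = 815730721/100000000 reaches it, so n = 8.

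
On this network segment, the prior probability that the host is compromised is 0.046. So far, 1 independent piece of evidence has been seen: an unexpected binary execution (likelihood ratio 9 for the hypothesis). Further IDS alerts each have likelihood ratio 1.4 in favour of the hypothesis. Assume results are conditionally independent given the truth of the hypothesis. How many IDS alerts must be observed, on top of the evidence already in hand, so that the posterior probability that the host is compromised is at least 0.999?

24

Prior odds = 0.046/0.954 = 23/477.
Bayes factor of the evidence already in hand = 9.
Odds after that evidence = (23/477) × 9 = 23/53.
Target odds = 0.999/0.001 = 999.
Need 1.4ⁿ ≥ 999 ÷ (23/53) = 52947/23.
1.4²³ ≈2295.86 falls short of 52947/23 but 1.4²⁴ ≈3214.2 reaches it, so n = 24.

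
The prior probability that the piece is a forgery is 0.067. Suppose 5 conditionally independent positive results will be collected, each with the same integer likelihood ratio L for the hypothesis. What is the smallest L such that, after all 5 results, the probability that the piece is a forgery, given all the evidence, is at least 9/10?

Prior odds = 0.067/0.933 = 67/933.
Target odds = 0.9/0.1 = 9.
Need L⁵ ≥ 9 ÷ (67/933) = 8397/67.
2⁵ = 32 < 8397/67 ≤ 243 = 3⁵, so L = 3.

3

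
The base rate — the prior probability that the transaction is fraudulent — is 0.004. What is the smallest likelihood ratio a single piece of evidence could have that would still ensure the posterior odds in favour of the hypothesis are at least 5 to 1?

Prior odds = 0.004/0.996 = 1/249.
Target odds = 5.
Required Bayes factor = 5 ÷ (1/249) = 1245.

1245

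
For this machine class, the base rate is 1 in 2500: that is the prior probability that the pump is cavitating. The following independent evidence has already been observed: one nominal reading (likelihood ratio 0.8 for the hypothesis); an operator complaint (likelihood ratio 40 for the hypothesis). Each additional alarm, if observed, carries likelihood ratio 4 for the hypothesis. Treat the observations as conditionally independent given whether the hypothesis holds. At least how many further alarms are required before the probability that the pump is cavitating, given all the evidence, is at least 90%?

Prior odds = 0.0004/0.9996 = 1/2499.
Combined Bayes factor of the evidence already in hand = 0.8 × 40 = 32.
Odds after that evidence = (1/2499) × 32 = 32/2499.
Target odds = 0.9/0.1 = 9.
Need 4ⁿ ≥ 9 ÷ (32/2499) = 702.84375.
4⁴ = 256 falls short of 702.84375 but 4⁵ = 1024 reaches it, so n = 5.

5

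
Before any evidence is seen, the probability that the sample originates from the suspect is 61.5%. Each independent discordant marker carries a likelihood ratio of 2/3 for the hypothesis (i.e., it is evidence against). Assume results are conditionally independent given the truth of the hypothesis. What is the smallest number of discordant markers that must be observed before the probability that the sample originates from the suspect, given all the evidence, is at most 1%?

Prior odds = 0.615/0.385 = 123/77.
Likelihood ratio per discordant marker = 2/3.
Target odds: 0.01 ÷ 0.99 = 1/99.
Require (2/3)ⁿ ≤ 1/99 ÷ (123/77) = 7/1107.
(2/3)¹² = 4096/531441 is still above 7/1107 but (2/3)¹³ = 8192/1594323 is at or below it, so n = 13.

13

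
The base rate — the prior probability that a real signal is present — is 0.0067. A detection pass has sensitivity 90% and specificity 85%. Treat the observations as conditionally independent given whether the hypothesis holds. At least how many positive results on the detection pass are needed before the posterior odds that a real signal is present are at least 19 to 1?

Prior odds = 0.0067/0.9933 = 67/9933.
False-positive rate = 1 − 0.85 = 0.15; likelihood ratio of a positive = 0.9/0.15 = 6.
Target odds = 19.
Require 6ⁿ ≥ 19 ÷ (67/9933) = 188727/67.
6⁴ = 1296 falls short of 188727/67 but 6⁵ = 7776 reaches it, so n = 5.

5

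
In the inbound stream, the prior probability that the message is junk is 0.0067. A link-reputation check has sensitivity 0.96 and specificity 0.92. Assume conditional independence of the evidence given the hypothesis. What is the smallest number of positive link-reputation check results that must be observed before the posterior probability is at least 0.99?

Prior odds = 0.0067/0.9933 = 67/9933.
False-positive rate = 1 − 0.92 = 0.08; likelihood ratio of a positive = 0.96/0.08 = 12.
Target posterior odds = 0.99/0.01 = 99.
Require 12ⁿ ≥ 99 ÷ (67/9933) = 983367/67.
12³ = 1728 falls short of 983367/67 but 12⁴ = 20736 reaches it, so n = 4.

4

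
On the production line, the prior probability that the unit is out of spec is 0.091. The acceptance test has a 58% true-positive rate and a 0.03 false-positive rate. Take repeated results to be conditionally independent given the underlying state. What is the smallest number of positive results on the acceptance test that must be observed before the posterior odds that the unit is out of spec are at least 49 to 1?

3

Prior odds = 0.091/0.909 = 91/909.
Likelihood ratio of a positive result = 0.58/0.03 = 58/3.
Target odds = 49.
Need (91/909) × (58/3)ⁿ ≥ 49, i.e. (58/3)ⁿ ≥ 6363/13.
(58/3)² = 3364/9 falls short of 6363/13 but (58/3)³ = 195112/27 reaches it, so n = 3.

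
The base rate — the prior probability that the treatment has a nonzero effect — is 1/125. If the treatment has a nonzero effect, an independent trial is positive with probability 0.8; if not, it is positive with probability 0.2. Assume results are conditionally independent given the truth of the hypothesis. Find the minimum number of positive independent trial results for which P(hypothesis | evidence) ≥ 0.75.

Prior odds = 0.008/0.992 = 1/124.
Likelihood ratio of a positive = 0.8/0.2 = 4.
Target posterior odds = 0.75/0.25 = 3.
Require 4ⁿ ≥ 3 ÷ (1/124) = 372.
4⁴ = 256 falls short of 372 but 4⁵ = 1024 reaches it, so n = 5.

5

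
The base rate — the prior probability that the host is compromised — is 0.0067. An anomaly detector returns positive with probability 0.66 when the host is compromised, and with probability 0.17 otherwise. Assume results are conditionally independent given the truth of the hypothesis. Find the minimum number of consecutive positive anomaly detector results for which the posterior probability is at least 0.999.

Prior odds: 0.0067 ÷ 0.9933 = 67/9933.
Likelihood ratio of a positive result = 0.66/0.17 = 66/17.
Target odds: 0.999 ÷ 0.001 = 999.
Require (66/17)ⁿ ≥ 999 ÷ (67/9933) = 9923067/67.
(66/17)⁸ ≈51613.1 falls short of 9923067/67 but (66/17)⁹ ≈200380 reaches it, so n = 9.

9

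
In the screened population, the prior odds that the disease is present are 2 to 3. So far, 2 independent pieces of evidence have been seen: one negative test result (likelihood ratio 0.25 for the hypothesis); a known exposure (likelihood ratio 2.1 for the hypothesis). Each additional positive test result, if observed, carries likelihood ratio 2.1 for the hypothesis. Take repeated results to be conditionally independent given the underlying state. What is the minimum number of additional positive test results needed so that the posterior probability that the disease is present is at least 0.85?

Prior odds = 2/3.
Combined Bayes factor of the evidence already in hand = 0.25 × 2.1 = 0.525.
Odds after that evidence = (2/3) × 0.525 = 0.35.
Target odds = 0.85/0.15 = 17/3.
Need 2.1ⁿ ≥ 17/3 ÷ 0.35 = 340/21.
2.1³ = 9.261 falls short of 340/21 but 2.1⁴ = 19.4481 reaches it, so n = 4.

4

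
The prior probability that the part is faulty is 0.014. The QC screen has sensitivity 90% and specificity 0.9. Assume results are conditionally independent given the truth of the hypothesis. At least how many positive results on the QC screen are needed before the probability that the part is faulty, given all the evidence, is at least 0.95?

4

Prior odds = 0.014/0.986 = 7/493.
False-positive rate = 1 − 0.9 = 0.1; likelihood ratio of a positive = 0.9/0.1 = 9.
Target odds: 0.95 ÷ 0.05 = 19.
Require 9ⁿ ≥ 19 ÷ (7/493) = 9367/7.
9³ = 729 falls short of 9367/7 but 9⁴ = 6561 reaches it, so n = 4.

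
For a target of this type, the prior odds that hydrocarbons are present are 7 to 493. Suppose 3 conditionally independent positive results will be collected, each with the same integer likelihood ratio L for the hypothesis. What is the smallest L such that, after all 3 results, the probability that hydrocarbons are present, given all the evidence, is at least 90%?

Prior odds = 7/493.
Target odds = 0.9/0.1 = 9.
Need L³ ≥ 9 ÷ (7/493) = 4437/7.
8³ = 512 < 4437/7 ≤ 729 = 9³, so L = 9.

9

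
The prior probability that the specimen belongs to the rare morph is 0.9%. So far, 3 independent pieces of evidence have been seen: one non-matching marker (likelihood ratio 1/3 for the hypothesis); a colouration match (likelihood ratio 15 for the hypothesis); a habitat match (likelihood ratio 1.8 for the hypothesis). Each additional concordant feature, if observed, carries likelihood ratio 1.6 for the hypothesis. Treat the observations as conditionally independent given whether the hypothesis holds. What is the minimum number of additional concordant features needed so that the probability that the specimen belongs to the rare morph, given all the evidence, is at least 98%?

14

Prior odds = 0.009/0.991 = 9/991.
Combined Bayes factor of the evidence already in hand = (1/3) × 15 × 1.8 = 9.
Odds after that evidence = (9/991) × 9 = 81/991.
Target odds = 0.98/0.02 = 49.
Need 1.6ⁿ ≥ 49 ÷ (81/991) = 48559/81.
1.6¹³ ≈450.36 falls short of 48559/81 but 1.6¹⁴ ≈720.576 reaches it, so n = 14.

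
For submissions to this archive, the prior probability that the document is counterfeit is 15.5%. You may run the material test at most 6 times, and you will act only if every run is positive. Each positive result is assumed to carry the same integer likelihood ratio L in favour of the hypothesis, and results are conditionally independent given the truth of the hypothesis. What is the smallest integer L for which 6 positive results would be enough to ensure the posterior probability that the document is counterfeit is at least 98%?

3

Prior odds = 0.155/0.845 = 31/169.
Target odds = 0.98/0.02 = 49.
Need L⁶ ≥ 49 ÷ (31/169) = 8281/31.
2⁶ = 64 < 8281/31 ≤ 729 = 3⁶, so L = 3.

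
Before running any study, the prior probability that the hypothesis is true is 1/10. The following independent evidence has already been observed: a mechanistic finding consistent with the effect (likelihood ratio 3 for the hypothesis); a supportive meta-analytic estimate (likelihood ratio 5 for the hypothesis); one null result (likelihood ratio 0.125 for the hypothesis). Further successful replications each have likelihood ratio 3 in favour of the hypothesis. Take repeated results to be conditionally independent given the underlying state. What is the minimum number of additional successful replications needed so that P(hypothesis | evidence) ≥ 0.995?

7

Prior odds = 0.1/0.9 = 1/9.
Combined Bayes factor of the evidence already in hand = 3 × 5 × 0.125 = 1.875.
Odds after that evidence = (1/9) × 1.875 = 5/24.
Target odds = 0.995/0.005 = 199.
Need 3ⁿ ≥ 199 ÷ (5/24) = 955.2.
3⁶ = 729 falls short of 955.2 but 3⁷ = 2187 reaches it, so n = 7.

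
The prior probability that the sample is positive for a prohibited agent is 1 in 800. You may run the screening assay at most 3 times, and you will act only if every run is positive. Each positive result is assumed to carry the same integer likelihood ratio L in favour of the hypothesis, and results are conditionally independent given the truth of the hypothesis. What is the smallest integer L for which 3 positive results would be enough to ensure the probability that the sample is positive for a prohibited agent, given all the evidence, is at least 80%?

15

Prior odds = 0.00125/0.99875 = 1/799.
Target odds = 0.8/0.2 = 4.
Need L³ ≥ 4 ÷ (1/799) = 3196.
14³ = 2744 < 3196 ≤ 3375 = 15³, so L = 15.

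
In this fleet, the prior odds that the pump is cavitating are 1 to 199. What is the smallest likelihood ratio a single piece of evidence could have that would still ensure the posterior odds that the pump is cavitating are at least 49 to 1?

Prior odds = 1/199.
Target odds = 49.
Required Bayes factor = 49 ÷ (1/199) = 9751.

9751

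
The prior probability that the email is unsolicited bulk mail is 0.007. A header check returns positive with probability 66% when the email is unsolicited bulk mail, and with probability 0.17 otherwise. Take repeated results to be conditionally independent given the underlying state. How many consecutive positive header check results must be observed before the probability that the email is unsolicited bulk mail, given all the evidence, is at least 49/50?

Prior odds = 0.007/0.993 = 7/993.
Likelihood ratio of a positive result = 0.66/0.17 = 66/17.
Target odds: 0.98 ÷ 0.02 = 49.
Require (66/17)ⁿ ≥ 49 ÷ (7/993) = 6951.
(66/17)⁶ ≈3424.29 falls short of 6951 but (66/17)⁷ ≈13294.3 reaches it, so n = 7.

7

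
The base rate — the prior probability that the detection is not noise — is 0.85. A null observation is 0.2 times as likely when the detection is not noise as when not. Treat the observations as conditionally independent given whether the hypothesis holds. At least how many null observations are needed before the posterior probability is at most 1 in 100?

Prior odds = 0.85/0.15 = 17/3.
Likelihood ratio per null observation = 0.2.
Target posterior odds = 0.01/0.99 = 1/99.
Need (17/3) × 0.2ⁿ ≤ 1/99, i.e. 0.2ⁿ ≤ 1/561.
0.2³ = 0.008 is still above 1/561 but 0.2⁴ = 0.0016 is at or below it, so n = 4.

4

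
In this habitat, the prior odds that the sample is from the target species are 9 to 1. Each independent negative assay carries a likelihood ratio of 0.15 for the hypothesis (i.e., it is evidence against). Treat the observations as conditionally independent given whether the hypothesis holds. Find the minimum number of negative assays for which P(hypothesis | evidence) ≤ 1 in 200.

Prior odds = 9.
Likelihood ratio per negative assay = 0.15.
Target odds: 0.005 ÷ 0.995 = 1/199.
Require 0.15ⁿ ≤ 1/199 ÷ 9 = 1/1791.
0.15³ = 0.003375 is still above 1/1791 but 0.15⁴ = 81/160000 is at or below it, so n = 4.

4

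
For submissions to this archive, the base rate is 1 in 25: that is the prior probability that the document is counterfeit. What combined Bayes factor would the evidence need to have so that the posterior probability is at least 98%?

Prior odds = 0.04/0.96 = 1/24.
Target odds = 0.98/0.02 = 49.
Required Bayes factor = 49 ÷ (1/24) = 1176.

1176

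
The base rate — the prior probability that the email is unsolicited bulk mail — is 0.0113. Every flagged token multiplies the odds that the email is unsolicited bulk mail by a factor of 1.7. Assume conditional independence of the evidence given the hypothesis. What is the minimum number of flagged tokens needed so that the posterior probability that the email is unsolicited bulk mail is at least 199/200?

19

Prior odds: 0.0113 ÷ 0.9887 = 113/9887.
Likelihood ratio per flagged token = 1.7.
Target odds: 0.995 ÷ 0.005 = 199.
Require 1.7ⁿ ≥ 199 ÷ (113/9887) = 1967513/113.
1.7¹⁸ ≈14063.1 falls short of 1967513/113 but 1.7¹⁹ ≈23907.2 reaches it, so n = 19.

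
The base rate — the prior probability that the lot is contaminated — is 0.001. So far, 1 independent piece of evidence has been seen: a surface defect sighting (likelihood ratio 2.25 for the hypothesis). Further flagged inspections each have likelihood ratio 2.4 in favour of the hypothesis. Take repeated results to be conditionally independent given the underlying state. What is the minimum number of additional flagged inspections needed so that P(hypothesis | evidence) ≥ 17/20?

9

Prior odds = 0.001/0.999 = 1/999.
Bayes factor of the evidence already in hand = 2.25.
Odds after that evidence = (1/999) × 2.25 = 1/444.
Target odds = 0.85/0.15 = 17/3.
Need 2.4ⁿ ≥ 17/3 ÷ (1/444) = 2516.
2.4⁸ = 429981696/390625 falls short of 2516 but 2.4⁹ ≈2641.81 reaches it, so n = 9.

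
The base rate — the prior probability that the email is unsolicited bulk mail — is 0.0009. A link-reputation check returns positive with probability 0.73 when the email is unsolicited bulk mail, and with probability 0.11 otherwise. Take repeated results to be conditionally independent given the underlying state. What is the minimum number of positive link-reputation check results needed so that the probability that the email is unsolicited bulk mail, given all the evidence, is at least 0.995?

Prior odds: 0.0009 ÷ 0.9991 = 9/9991.
Likelihood ratio of a positive result = 0.73/0.11 = 73/11.
Target odds: 0.995 ÷ 0.005 = 199.
Require (73/11)ⁿ ≥ 199 ÷ (9/9991) = 1988209/9.
(73/11)⁶ ≈85424.2 falls short of 1988209/9 but (73/11)⁷ ≈566906 reaches it, so n = 7.

7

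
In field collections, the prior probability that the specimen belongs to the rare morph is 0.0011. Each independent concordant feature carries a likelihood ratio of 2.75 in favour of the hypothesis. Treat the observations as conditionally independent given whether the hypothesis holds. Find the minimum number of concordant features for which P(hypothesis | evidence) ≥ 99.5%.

12

Prior odds: 0.0011 ÷ 0.9989 = 11/9989.
Likelihood ratio per concordant feature = 2.75.
Target odds: 0.995 ÷ 0.005 = 199.
Need (11/9989) × 2.75ⁿ ≥ 199, i.e. 2.75ⁿ ≥ 1987811/11.
2.75¹¹ ≈68023.6 falls short of 1987811/11 but 2.75¹² ≈187065 reaches it, so n = 12.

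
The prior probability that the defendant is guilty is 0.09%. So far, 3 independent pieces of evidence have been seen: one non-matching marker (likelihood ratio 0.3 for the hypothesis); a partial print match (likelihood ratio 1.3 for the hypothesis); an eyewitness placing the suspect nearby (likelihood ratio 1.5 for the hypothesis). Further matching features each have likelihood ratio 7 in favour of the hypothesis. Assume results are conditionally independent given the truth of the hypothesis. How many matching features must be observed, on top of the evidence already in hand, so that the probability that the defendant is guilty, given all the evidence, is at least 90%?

Prior odds = 0.0009/0.9991 = 9/9991.
Combined Bayes factor of the evidence already in hand = 0.3 × 1.3 × 1.5 = 0.585.
Odds after that evidence = (9/9991) × 0.585 = 1053/1998200.
Target odds = 0.9/0.1 = 9.
Need 7ⁿ ≥ 9 ÷ (1053/1998200) = 1998200/117.
7⁵ = 16807 falls short of 1998200/117 but 7⁶ = 117649 reaches it, so n = 6.

6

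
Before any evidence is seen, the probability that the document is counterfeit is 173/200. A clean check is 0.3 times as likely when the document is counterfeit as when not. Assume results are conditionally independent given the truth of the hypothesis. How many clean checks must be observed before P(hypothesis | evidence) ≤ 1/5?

3

Prior odds = 0.865/0.135 = 173/27.
Likelihood ratio per clean check = 0.3.
Target odds: 0.2 ÷ 0.8 = 0.25.
Require 0.3ⁿ ≤ 0.25 ÷ (173/27) = 27/692.
0.3² = 0.09 is still above 27/692 but 0.3³ = 0.027 is at or below it, so n = 3.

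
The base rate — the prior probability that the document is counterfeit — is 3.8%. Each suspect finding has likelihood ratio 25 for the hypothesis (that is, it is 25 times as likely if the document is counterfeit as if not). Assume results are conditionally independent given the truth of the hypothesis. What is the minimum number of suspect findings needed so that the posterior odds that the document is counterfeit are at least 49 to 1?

Prior odds: 0.038 ÷ 0.962 = 19/481.
Likelihood ratio per suspect finding = 25.
Target odds = 49.
Need (19/481) × 25ⁿ ≥ 49, i.e. 25ⁿ ≥ 23569/19.
25² = 625 falls short of 23569/19 but 25³ = 15625 reaches it, so n = 3.

3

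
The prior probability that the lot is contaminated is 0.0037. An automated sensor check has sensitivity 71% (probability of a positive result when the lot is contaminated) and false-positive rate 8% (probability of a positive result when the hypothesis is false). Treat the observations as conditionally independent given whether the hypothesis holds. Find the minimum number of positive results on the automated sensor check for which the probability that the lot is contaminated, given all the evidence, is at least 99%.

Prior odds: 0.0037 ÷ 0.9963 = 37/9963.
Likelihood ratio of a positive result = 0.71/0.08 = 8.875.
Target odds: 0.99 ÷ 0.01 = 99.
Need (37/9963) × 8.875ⁿ ≥ 99, i.e. 8.875ⁿ ≥ 986337/37.
8.875⁴ = 25411681/4096 falls short of 986337/37 but 8.875⁵ ≈55060.7 reaches it, so n = 5.

5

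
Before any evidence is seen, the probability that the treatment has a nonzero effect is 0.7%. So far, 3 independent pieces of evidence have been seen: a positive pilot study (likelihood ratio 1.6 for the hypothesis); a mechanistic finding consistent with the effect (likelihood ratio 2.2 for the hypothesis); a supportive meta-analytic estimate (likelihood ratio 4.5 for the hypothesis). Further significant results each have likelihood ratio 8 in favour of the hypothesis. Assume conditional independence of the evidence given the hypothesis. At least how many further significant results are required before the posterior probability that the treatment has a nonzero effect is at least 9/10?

3

Prior odds = 0.007/0.993 = 7/993.
Combined Bayes factor of the evidence already in hand = 1.6 × 2.2 × 4.5 = 15.84.
Odds after that evidence = (7/993) × 15.84 = 924/8275.
Target odds = 0.9/0.1 = 9.
Need 8ⁿ ≥ 9 ÷ (924/8275) = 24825/308.
8² = 64 falls short of 24825/308 but 8³ = 512 reaches it, so n = 3.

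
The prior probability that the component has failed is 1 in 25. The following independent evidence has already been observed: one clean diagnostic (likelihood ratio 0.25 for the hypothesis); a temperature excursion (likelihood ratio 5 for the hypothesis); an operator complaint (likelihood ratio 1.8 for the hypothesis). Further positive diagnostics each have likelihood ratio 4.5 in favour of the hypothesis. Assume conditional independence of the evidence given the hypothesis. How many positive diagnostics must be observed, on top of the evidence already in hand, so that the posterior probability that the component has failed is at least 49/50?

Prior odds = 0.04/0.96 = 1/24.
Combined Bayes factor of the evidence already in hand = 0.25 × 5 × 1.8 = 2.25.
Odds after that evidence = (1/24) × 2.25 = 0.09375.
Target odds = 0.98/0.02 = 49.
Need 4.5ⁿ ≥ 49 ÷ 0.09375 = 1568/3.
4.5⁴ = 410.0625 falls short of 1568/3 but 4.5⁵ = 1845.28125 reaches it, so n = 5.

5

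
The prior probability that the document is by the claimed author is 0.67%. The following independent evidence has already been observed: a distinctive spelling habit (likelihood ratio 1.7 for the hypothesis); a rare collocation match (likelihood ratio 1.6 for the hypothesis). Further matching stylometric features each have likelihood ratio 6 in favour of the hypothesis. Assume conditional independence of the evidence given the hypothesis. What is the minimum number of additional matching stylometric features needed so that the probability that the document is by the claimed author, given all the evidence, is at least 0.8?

4

Prior odds = 0.0067/0.9933 = 67/9933.
Combined Bayes factor of the evidence already in hand = 1.7 × 1.6 = 2.72.
Odds after that evidence = (67/9933) × 2.72 = 4556/248325.
Target odds = 0.8/0.2 = 4.
Need 6ⁿ ≥ 4 ÷ (4556/248325) = 248325/1139.
6³ = 216 falls short of 248325/1139 but 6⁴ = 1296 reaches it, so n = 4.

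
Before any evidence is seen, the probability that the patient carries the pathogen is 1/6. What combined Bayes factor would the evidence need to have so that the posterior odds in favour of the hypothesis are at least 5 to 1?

25

Prior odds = (1/6)/(5/6) = 0.2.
Target odds = 5.
Required Bayes factor = 5 ÷ 0.2 = 25.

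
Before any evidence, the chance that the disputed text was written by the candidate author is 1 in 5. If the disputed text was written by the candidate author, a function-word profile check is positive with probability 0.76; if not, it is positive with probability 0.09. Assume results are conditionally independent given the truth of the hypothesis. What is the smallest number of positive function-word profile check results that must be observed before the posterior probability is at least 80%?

Prior odds: 0.2 ÷ 0.8 = 0.25.
Likelihood ratio of a positive = 0.76/0.09 = 76/9.
Target odds: 0.8 ÷ 0.2 = 4.
Require (76/9)ⁿ ≥ 4 ÷ 0.25 = 16.
(76/9)¹ = 76/9 falls short of 16 but (76/9)² = 5776/81 reaches it, so n = 2.

2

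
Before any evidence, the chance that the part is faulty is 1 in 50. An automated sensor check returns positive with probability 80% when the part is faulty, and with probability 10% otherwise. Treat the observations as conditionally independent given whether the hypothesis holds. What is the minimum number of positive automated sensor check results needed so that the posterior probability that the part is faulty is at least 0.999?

6

Prior odds = 0.02/0.98 = 1/49.
Likelihood ratio of a positive result = 0.8/0.1 = 8.
Target posterior odds = 0.999/0.001 = 999.
Require 8ⁿ ≥ 999 ÷ (1/49) = 48951.
8⁵ = 32768 falls short of 48951 but 8⁶ = 262144 reaches it, so n = 6.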